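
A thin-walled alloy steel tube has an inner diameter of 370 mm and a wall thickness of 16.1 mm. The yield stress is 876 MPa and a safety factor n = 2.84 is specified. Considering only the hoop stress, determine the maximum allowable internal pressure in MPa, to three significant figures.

σ_allow = 876/2.84 = 308.5 MPa.
σ_h = pD/(2t) → p_allow = 2σ_allow t/D = 2×308.5×16.1/370 = 26.84 MPa.

p_allow = 26.8 MPa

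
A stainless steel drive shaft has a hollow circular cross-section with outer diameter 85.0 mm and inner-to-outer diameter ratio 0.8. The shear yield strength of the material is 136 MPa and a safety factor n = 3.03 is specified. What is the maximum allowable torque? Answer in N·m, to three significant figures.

τ_allow = 136/3.03 = 44.88 MPa.
For a hollow shaft T_allow = τ_allow·πd_o³(1−k⁴)/16 with 1−k⁴ = 0.5904, so πd_o³(1−k⁴)/16 = 71190 mm³.
T_allow = 44.88×71190 = 3.195×10^6 N·mm = 3195 N·m.

T_allow = 3200 N·m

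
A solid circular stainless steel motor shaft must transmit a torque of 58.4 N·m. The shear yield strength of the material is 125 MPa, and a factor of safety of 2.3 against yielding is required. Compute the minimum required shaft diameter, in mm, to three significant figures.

d = 17.6 mm

Allowable shear stress τ_allow = 125/2.3 = 54.35 MPa.
For a solid shaft τ = 16T/(πd³), so d³ = 16T/(π τ_allow) = 16×58400/(π×54.35) = 5473 mm³.
d = (5473)^(1/3) = 17.62 mm.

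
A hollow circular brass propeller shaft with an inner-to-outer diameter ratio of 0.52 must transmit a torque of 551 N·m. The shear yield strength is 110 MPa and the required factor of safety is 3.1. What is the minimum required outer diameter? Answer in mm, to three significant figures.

τ_allow = 110/3.1 = 35.48 MPa.
For a hollow shaft τ = 16T/[πd_o³(1−k⁴)] with k = 0.52, so 1−k⁴ = 0.9269.
d_o³ = 16T/[π τ_allow (1−k⁴)] = 16×551000/(π×35.48×0.9269) = 85320 mm³.
d_o = 44.02 mm.

d_o = 44.0 mm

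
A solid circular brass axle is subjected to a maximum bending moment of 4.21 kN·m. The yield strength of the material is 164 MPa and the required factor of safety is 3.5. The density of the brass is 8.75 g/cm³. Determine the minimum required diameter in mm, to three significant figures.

σ_allow = 164/3.5 = 46.86 MPa.
For a solid circular section σ = 32M/(πd³), so d³ = 32M/(π σ_allow) = 32×4210000/(π×46.86) = 915200 mm³.
d = 97.09 mm.

d = 97.1 mm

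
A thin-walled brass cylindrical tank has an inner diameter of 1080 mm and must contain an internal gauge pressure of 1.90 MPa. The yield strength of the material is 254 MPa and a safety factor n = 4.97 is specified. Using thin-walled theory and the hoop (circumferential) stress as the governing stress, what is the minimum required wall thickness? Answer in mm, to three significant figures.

σ_allow = 254/4.97 = 51.11 MPa.
Hoop stress σ_h = pD/(2t), so t = pD/(2σ_allow) = 1.90×1080/(2×51.11) = 20.08 mm.

t = 20.1 mm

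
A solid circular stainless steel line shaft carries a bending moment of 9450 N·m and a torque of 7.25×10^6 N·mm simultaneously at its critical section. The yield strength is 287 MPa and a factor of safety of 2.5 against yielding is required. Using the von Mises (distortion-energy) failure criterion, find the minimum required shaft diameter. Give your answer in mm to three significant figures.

d = 100 mm

σ_allow = σ_y/n = 287/2.5 = 114.8 MPa.
For a solid shaft σ_b = 32M/(πd³) and τ = 16T/(πd³), so the von Mises stress is σ' = (16/πd³)·√(4M²+3T²).
√(4M²+3T²) = √(4×(9.450×10^6)² + 3×(7.250×10^6)²) = 2.269×10^7 N·mm.
d³ = 16×2.269×10^7/(π×114.8) = 1.007×10^6 mm³.
d = 100.2 mm.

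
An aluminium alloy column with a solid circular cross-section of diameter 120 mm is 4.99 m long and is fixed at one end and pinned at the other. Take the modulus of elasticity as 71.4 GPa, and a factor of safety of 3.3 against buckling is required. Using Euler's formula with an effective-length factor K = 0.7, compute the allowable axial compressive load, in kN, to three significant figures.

P_allow = 178 kN

I = πd⁴/64 = π×120⁴/64 = 1.018×10^7 mm⁴.
Effective length L_e = KL = 0.7×4.99 m = 3493 mm.
Euler critical load P_cr = π²EI/L_e² = π²×71400×1.018×10^7/3493² = 587900 N.
P_allow = P_cr/n = 587900/3.3 = 178100 N.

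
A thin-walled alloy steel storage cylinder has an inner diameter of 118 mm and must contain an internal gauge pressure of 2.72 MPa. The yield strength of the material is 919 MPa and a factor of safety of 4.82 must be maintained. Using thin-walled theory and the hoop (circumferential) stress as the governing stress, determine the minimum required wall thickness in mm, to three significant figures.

σ_allow = 919/4.82 = 190.7 MPa.
Hoop stress σ_h = pD/(2t), so t = pD/(2σ_allow) = 2.72×118/(2×190.7) = 0.8417 mm.

t = 0.842 mm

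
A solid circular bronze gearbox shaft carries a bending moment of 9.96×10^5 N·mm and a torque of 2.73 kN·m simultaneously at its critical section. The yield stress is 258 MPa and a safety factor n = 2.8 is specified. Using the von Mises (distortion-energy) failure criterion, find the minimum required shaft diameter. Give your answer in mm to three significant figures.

d = 65.7 mm

σ_allow = σ_y/n = 258/2.8 = 92.14 MPa.
For a solid shaft σ_b = 32M/(πd³) and τ = 16T/(πd³), so the von Mises stress is σ' = (16/πd³)·√(4M²+3T²).
√(4M²+3T²) = √(4×(996000)² + 3×(2.730×10^6)²) = 5.131×10^6 N·mm.
d³ = 16×5.131×10^6/(π×92.14) = 283600 mm³.
d = 65.70 mm.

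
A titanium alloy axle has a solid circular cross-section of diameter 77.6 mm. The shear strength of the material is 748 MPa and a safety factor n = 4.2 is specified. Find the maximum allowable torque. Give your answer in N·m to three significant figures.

τ_allow = 748/4.2 = 178.1 MPa.
For a solid shaft T_allow = τ_allow·πd³/16; πd³/16 = π×77.6³/16 = 91750 mm³.
T_allow = 178.1×91750 = 1.634×10^7 N·mm = 16340 N·m.

T_allow = 16300 N·m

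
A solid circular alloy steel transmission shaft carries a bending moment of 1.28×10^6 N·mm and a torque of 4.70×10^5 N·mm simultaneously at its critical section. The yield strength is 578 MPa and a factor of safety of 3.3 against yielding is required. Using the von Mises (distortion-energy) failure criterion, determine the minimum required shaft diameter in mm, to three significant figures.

d = 42.7 mm

σ_allow = σ_y/n = 578/3.3 = 175.2 MPa.
For a solid shaft σ_b = 32M/(πd³) and τ = 16T/(πd³), so the von Mises stress is σ' = (16/πd³)·√(4M²+3T²).
√(4M²+3T²) = √(4×(1.280×10^6)² + 3×(470000)²) = 2.686×10^6 N·mm.
d³ = 16×2.686×10^6/(π×175.2) = 78110 mm³.
d = 42.75 mm.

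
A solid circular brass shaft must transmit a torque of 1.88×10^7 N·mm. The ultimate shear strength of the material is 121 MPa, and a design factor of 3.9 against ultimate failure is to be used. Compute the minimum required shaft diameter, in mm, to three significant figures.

d = 146 mm

Allowable shear stress τ_allow = 121/3.9 = 31.03 MPa.
For a solid shaft τ = 16T/(πd³), so d³ = 16T/(π τ_allow) = 16×1.8800×10^7/(π×31.03) = 3.086×10^6 mm³.
d = (3.086×10^6)^(1/3) = 145.6 mm.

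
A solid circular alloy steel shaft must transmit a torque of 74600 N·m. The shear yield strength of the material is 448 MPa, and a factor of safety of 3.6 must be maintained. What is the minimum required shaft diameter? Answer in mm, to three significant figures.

d = 145 mm

Allowable shear stress τ_allow = 448/3.6 = 124.4 MPa.
For a solid shaft τ = 16T/(πd³), so d³ = 16T/(π τ_allow) = 16×7.4600×10^7/(π×124.4) = 3.053×10^6 mm³.
d = (3.053×10^6)^(1/3) = 145.1 mm.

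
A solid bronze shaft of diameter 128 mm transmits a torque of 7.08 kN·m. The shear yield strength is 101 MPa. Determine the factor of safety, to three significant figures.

τ = 16T/(πd³) = 16×7080000/(π×128³) = 17.19 MPa.
n = τ_limit/τ = 101/17.19 = 5.874.

n = 5.87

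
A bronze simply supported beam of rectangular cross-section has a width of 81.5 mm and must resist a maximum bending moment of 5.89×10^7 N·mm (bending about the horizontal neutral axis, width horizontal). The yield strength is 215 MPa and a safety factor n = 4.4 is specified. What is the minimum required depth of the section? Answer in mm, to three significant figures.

h = 298 mm

σ_allow = 215/4.4 = 48.86 MPa.
For a rectangular section σ = 6M/(bh²), so h² = 6M/(b σ_allow) = 6×5.8900×10^7/(81.5×48.86) = 88740 mm².
h = 297.9 mm.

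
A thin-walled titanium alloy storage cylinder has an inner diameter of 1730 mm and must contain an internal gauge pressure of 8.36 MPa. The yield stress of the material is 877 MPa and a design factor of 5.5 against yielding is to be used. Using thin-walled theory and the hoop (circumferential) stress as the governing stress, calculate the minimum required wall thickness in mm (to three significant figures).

t = 45.4 mm

σ_allow = 877/5.5 = 159.5 MPa.
Hoop stress σ_h = pD/(2t), so t = pD/(2σ_allow) = 8.36×1730/(2×159.5) = 45.35 mm.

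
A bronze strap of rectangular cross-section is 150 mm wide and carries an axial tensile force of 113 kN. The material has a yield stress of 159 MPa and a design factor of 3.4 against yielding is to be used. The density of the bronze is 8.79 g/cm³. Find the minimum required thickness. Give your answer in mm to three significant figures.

σ_allow = 159/3.4 = 46.76 MPa.
Required area A = F/σ_allow = 113000/46.76 = 2416 mm².
t = A/w = 2416/150 = 16.11 mm.

t = 16.1 mm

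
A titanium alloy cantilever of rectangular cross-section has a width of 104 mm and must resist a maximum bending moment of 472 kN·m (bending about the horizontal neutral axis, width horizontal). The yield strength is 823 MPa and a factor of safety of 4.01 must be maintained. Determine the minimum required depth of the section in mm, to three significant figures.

h = 364 mm

σ_allow = 823/4.01 = 205.2 MPa.
For a rectangular section σ = 6M/(bh²), so h² = 6M/(b σ_allow) = 6×4.7200×10^8/(104×205.2) = 132700 mm².
h = 364.3 mm.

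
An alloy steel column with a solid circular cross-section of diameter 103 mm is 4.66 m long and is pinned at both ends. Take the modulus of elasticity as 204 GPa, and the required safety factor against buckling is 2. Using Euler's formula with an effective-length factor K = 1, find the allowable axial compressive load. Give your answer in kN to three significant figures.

P_allow = 256 kN

I = πd⁴/64 = π×103⁴/64 = 5.525×10^6 mm⁴.
Effective length L_e = KL = 1×4.66 m = 4660 mm.
Euler critical load P_cr = π²EI/L_e² = π²×204000×5.525×10^6/4660² = 512200 N.
P_allow = P_cr/n = 512200/2 = 256100 N.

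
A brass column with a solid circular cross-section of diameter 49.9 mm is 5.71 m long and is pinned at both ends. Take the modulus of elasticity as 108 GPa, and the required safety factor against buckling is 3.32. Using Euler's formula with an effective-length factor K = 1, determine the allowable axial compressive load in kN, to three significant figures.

P_allow = 3.00 kN

I = πd⁴/64 = π×49.9⁴/64 = 304300 mm⁴.
Effective length L_e = KL = 1×5.71 m = 5710 mm.
Euler critical load P_cr = π²EI/L_e² = π²×108000×304300/5710² = 9950 N.
P_allow = P_cr/n = 9950/3.32 = 2997 N.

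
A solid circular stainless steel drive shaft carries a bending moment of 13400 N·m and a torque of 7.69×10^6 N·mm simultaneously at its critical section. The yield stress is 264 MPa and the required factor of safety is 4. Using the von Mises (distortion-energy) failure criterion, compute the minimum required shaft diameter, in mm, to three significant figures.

σ_allow = σ_y/n = 264/4 = 66.00 MPa.
For a solid shaft σ_b = 32M/(πd³) and τ = 16T/(πd³), so the von Mises stress is σ' = (16/πd³)·√(4M²+3T²).
√(4M²+3T²) = √(4×(1.340×10^7)² + 3×(7.690×10^6)²) = 2.993×10^7 N·mm.
d³ = 16×2.993×10^7/(π×66.00) = 2.309×10^6 mm³.
d = 132.2 mm.

d = 132 mm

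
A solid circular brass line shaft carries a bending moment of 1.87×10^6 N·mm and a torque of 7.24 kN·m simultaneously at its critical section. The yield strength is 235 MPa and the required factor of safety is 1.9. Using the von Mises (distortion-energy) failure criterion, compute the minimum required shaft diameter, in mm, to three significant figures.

σ_allow = σ_y/n = 235/1.9 = 123.7 MPa.
For a solid shaft σ_b = 32M/(πd³) and τ = 16T/(πd³), so the von Mises stress is σ' = (16/πd³)·√(4M²+3T²).
√(4M²+3T²) = √(4×(1.870×10^6)² + 3×(7.240×10^6)²) = 1.309×10^7 N·mm.
d³ = 16×1.309×10^7/(π×123.7) = 538800 mm³.
d = 81.37 mm.

d = 81.4 mm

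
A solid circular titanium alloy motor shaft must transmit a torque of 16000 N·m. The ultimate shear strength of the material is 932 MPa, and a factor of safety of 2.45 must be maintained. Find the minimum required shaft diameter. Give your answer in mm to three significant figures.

d = 59.8 mm

Allowable shear stress τ_allow = 932/2.45 = 380.4 MPa.
For a solid shaft τ = 16T/(πd³), so d³ = 16T/(π τ_allow) = 16×1.6000×10^7/(π×380.4) = 214200 mm³.
d = (214200)^(1/3) = 59.83 mm.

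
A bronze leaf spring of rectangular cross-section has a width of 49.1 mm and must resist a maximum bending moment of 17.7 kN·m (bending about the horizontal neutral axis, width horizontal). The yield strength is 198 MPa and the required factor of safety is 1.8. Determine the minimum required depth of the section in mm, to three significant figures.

σ_allow = 198/1.8 = 110.0 MPa.
For a rectangular section σ = 6M/(bh²), so h² = 6M/(b σ_allow) = 6×1.7700×10^7/(49.1×110.0) = 19660 mm².
h = 140.2 mm.

h = 140 mm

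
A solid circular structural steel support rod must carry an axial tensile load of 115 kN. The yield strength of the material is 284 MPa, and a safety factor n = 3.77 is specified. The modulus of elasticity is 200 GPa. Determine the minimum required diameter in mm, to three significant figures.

Allowable stress σ_allow = 284/3.77 = 75.33 MPa.
Required area A = F/σ_allow = 115000/75.33 = 1527 mm².
A = πd²/4 → d = √(4A/π) = 44.09 mm.

d = 44.1 mm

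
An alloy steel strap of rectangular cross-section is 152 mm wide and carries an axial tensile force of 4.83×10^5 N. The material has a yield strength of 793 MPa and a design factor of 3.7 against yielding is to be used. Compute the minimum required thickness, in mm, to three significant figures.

t = 14.8 mm

σ_allow = 793/3.7 = 214.3 MPa.
Required area A = F/σ_allow = 483000/214.3 = 2254 mm².
t = A/w = 2254/152 = 14.83 mm.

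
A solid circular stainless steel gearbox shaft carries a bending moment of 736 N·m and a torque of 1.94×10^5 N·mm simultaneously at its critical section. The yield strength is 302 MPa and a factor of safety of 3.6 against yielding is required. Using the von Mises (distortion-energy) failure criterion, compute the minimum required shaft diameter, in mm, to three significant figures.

σ_allow = σ_y/n = 302/3.6 = 83.89 MPa.
For a solid shaft σ_b = 32M/(πd³) and τ = 16T/(πd³), so the von Mises stress is σ' = (16/πd³)·√(4M²+3T²).
√(4M²+3T²) = √(4×(736000)² + 3×(194000)²) = 1.510×10^6 N·mm.
d³ = 16×1.510×10^6/(π×83.89) = 91670 mm³.
d = 45.09 mm.

d = 45.1 mm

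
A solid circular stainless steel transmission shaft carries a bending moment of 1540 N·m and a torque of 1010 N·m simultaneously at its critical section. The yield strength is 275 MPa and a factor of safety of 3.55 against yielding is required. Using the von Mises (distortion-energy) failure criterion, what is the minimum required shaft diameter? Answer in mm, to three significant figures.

d = 61.5 mm

σ_allow = σ_y/n = 275/3.55 = 77.46 MPa.
For a solid shaft σ_b = 32M/(πd³) and τ = 16T/(πd³), so the von Mises stress is σ' = (16/πd³)·√(4M²+3T²).
√(4M²+3T²) = √(4×(1.540×10^6)² + 3×(1.010×10^6)²) = 3.542×10^6 N·mm.
d³ = 16×3.542×10^6/(π×77.46) = 232900 mm³.
d = 61.52 mm.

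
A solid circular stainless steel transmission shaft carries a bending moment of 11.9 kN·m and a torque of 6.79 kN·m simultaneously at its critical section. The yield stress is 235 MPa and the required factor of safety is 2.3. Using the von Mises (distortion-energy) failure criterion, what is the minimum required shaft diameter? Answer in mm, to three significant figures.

σ_allow = σ_y/n = 235/2.3 = 102.2 MPa.
For a solid shaft σ_b = 32M/(πd³) and τ = 16T/(πd³), so the von Mises stress is σ' = (16/πd³)·√(4M²+3T²).
√(4M²+3T²) = √(4×(1.190×10^7)² + 3×(6.790×10^6)²) = 2.655×10^7 N·mm.
d³ = 16×2.655×10^7/(π×102.2) = 1.323×10^6 mm³.
d = 109.8 mm.

d = 110 mm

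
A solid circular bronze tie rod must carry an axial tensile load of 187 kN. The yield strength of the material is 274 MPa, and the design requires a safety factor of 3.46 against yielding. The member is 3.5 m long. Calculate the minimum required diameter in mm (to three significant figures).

d = 54.8 mm

Allowable stress σ_allow = 274/3.46 = 79.19 MPa.
Required area A = F/σ_allow = 187000/79.19 = 2361 mm².
A = πd²/4 → d = √(4A/π) = 54.83 mm.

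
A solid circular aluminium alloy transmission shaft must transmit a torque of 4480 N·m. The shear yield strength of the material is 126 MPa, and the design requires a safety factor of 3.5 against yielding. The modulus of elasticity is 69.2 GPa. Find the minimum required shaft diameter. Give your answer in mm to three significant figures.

d = 85.9 mm

Allowable shear stress τ_allow = 126/3.5 = 36.00 MPa.
For a solid shaft τ = 16T/(πd³), so d³ = 16T/(π τ_allow) = 16×4480000/(π×36.00) = 633800 mm³.
d = (633800)^(1/3) = 85.90 mm.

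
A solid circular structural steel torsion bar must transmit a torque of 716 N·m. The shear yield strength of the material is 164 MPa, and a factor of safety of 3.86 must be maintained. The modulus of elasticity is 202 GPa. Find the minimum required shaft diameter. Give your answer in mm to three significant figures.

d = 44.1 mm

Allowable shear stress τ_allow = 164/3.86 = 42.49 MPa.
For a solid shaft τ = 16T/(πd³), so d³ = 16T/(π τ_allow) = 16×716000/(π×42.49) = 85830 mm³.
d = (85830)^(1/3) = 44.11 mm.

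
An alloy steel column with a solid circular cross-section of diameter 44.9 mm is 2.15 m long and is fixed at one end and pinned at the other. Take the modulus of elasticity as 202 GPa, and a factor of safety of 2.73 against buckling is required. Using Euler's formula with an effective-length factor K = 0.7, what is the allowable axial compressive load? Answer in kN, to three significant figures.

P_allow = 64.3 kN

I = πd⁴/64 = π×44.9⁴/64 = 199500 mm⁴.
Effective length L_e = KL = 0.7×2.15 m = 1505 mm.
Euler critical load P_cr = π²EI/L_e² = π²×202000×199500/1505² = 175600 N.
P_allow = P_cr/n = 175600/2.73 = 64320 N.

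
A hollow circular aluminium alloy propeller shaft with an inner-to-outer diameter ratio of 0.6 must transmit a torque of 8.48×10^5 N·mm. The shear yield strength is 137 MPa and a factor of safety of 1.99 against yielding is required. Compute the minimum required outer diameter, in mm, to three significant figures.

d_o = 41.6 mm

τ_allow = 137/1.99 = 68.84 MPa.
For a hollow shaft τ = 16T/[πd_o³(1−k⁴)] with k = 0.6, so 1−k⁴ = 0.8704.
d_o³ = 16T/[π τ_allow (1−k⁴)] = 16×848000/(π×68.84×0.8704) = 72070 mm³.
d_o = 41.62 mm.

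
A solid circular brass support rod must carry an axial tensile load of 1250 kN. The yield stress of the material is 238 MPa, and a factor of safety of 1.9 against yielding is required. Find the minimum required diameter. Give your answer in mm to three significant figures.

d = 113 mm

Allowable stress σ_allow = 238/1.9 = 125.3 MPa.
Required area A = F/σ_allow = 1250000/125.3 = 9979 mm².
A = πd²/4 → d = √(4A/π) = 112.7 mm.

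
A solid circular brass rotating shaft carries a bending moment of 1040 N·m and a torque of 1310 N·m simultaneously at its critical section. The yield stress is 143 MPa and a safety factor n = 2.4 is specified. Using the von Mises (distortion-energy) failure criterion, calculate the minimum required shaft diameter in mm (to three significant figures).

d = 64.1 mm

σ_allow = σ_y/n = 143/2.4 = 59.58 MPa.
For a solid shaft σ_b = 32M/(πd³) and τ = 16T/(πd³), so the von Mises stress is σ' = (16/πd³)·√(4M²+3T²).
√(4M²+3T²) = √(4×(1.040×10^6)² + 3×(1.310×10^6)²) = 3.078×10^6 N·mm.
d³ = 16×3.078×10^6/(π×59.58) = 263100 mm³.
d = 64.08 mm.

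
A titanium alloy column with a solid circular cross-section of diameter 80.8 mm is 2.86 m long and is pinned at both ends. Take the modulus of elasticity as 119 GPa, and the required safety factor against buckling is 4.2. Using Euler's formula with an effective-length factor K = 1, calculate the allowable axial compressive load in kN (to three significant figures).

I = πd⁴/64 = π×80.8⁴/64 = 2.092×10^6 mm⁴.
Effective length L_e = KL = 1×2.86 m = 2860 mm.
Euler critical load P_cr = π²EI/L_e² = π²×119000×2.092×10^6/2860² = 300400 N.
P_allow = P_cr/n = 300400/4.2 = 71530 N.

P_allow = 71.5 kN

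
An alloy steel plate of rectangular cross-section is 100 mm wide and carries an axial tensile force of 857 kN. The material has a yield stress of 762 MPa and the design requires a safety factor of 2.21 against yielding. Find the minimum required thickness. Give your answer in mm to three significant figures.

σ_allow = 762/2.21 = 344.8 MPa.
Required area A = F/σ_allow = 857000/344.8 = 2486 mm².
t = A/w = 2486/100 = 24.86 mm.

t = 24.9 mm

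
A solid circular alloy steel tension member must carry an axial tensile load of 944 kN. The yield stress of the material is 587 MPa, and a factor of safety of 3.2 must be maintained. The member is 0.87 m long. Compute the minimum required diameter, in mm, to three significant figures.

d = 80.9 mm

Allowable stress σ_allow = 587/3.2 = 183.4 MPa.
Required area A = F/σ_allow = 944000/183.4 = 5146 mm².
A = πd²/4 → d = √(4A/π) = 80.95 mm.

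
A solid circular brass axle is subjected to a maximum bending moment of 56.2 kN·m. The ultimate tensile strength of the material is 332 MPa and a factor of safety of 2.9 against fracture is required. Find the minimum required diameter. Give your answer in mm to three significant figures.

σ_allow = 332/2.9 = 114.5 MPa.
For a solid circular section σ = 32M/(πd³), so d³ = 32M/(π σ_allow) = 32×5.6200×10^7/(π×114.5) = 5.000×10^6 mm³.
d = 171.0 mm.

d = 171 mm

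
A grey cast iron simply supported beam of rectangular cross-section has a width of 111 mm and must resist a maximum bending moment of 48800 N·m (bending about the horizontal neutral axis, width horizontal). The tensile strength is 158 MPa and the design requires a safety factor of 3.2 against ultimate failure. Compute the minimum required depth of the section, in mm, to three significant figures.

h = 231 mm

σ_allow = 158/3.2 = 49.38 MPa.
For a rectangular section σ = 6M/(bh²), so h² = 6M/(b σ_allow) = 6×4.8800×10^7/(111×49.38) = 53420 mm².
h = 231.1 mm.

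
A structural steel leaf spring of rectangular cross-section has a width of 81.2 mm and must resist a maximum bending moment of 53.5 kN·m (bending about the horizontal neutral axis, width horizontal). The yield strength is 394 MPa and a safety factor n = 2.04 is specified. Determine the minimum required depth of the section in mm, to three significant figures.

σ_allow = 394/2.04 = 193.1 MPa.
For a rectangular section σ = 6M/(bh²), so h² = 6M/(b σ_allow) = 6×5.3500×10^7/(81.2×193.1) = 20470 mm².
h = 143.1 mm.

h = 143 mm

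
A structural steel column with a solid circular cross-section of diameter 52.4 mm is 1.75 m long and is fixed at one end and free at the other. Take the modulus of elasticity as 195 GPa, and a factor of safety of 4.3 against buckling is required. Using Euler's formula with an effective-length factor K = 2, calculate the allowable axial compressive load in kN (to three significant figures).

I = πd⁴/64 = π×52.4⁴/64 = 370100 mm⁴.
Effective length L_e = KL = 2×1.75 m = 3500 mm.
Euler critical load P_cr = π²EI/L_e² = π²×195000×370100/3500² = 58140 N.
P_allow = P_cr/n = 58140/4.3 = 13520 N.

P_allow = 13.5 kN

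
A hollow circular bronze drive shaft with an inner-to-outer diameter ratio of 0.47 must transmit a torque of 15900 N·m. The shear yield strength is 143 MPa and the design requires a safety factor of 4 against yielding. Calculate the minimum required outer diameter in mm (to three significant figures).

d_o = 134 mm

τ_allow = 143/4 = 35.75 MPa.
For a hollow shaft τ = 16T/[πd_o³(1−k⁴)] with k = 0.47, so 1−k⁴ = 0.9512.
d_o³ = 16T/[π τ_allow (1−k⁴)] = 16×1.5900×10^7/(π×35.75×0.9512) = 2.381×10^6 mm³.
d_o = 133.5 mm.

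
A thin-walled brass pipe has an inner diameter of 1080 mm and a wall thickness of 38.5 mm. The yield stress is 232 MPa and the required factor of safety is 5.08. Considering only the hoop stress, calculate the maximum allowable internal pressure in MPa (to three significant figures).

σ_allow = 232/5.08 = 45.67 MPa.
σ_h = pD/(2t) → p_allow = 2σ_allow t/D = 2×45.67×38.5/1080 = 3.256 MPa.

p_allow = 3.26 MPa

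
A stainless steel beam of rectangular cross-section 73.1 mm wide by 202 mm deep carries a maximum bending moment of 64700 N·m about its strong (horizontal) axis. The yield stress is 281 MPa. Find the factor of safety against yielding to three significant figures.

n = 2.16

Section modulus S = bh²/6 = 73.1×202²/6 = 497100 mm³.
σ = M/S = 6.4700×10^7/497100 = 130.1 MPa.
n = 281/130.1 = 2.159.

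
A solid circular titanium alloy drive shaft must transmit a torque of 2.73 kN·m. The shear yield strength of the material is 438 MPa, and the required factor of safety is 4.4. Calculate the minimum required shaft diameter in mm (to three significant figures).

d = 51.9 mm

Allowable shear stress τ_allow = 438/4.4 = 99.55 MPa.
For a solid shaft τ = 16T/(πd³), so d³ = 16T/(π τ_allow) = 16×2730000/(π×99.55) = 139700 mm³.
d = (139700)^(1/3) = 51.88 mm.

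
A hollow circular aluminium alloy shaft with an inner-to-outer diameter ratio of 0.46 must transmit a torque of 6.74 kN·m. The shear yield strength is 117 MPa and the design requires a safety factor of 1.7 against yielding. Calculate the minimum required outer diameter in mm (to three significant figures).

τ_allow = 117/1.7 = 68.82 MPa.
For a hollow shaft τ = 16T/[πd_o³(1−k⁴)] with k = 0.46, so 1−k⁴ = 0.9552.
d_o³ = 16T/[π τ_allow (1−k⁴)] = 16×6740000/(π×68.82×0.9552) = 522100 mm³.
d_o = 80.52 mm.

d_o = 80.5 mm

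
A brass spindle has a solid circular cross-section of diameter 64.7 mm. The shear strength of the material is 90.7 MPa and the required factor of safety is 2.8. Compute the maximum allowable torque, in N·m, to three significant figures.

τ_allow = 90.7/2.8 = 32.39 MPa.
For a solid shaft T_allow = τ_allow·πd³/16; πd³/16 = π×64.7³/16 = 53180 mm³.
T_allow = 32.39×53180 = 1.723×10^6 N·mm = 1723 N·m.

T_allow = 1720 N·m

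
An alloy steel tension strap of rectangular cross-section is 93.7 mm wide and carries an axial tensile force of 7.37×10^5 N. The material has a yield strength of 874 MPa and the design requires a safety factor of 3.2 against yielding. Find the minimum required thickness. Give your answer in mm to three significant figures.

σ_allow = 874/3.2 = 273.1 MPa.
Required area A = F/σ_allow = 737000/273.1 = 2698 mm².
t = A/w = 2698/93.7 = 28.80 mm.

t = 28.8 mm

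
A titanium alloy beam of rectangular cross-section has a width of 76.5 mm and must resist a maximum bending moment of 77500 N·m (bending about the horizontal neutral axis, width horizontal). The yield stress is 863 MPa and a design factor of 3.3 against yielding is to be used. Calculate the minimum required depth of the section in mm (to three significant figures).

σ_allow = 863/3.3 = 261.5 MPa.
For a rectangular section σ = 6M/(bh²), so h² = 6M/(b σ_allow) = 6×7.7500×10^7/(76.5×261.5) = 23240 mm².
h = 152.5 mm.

h = 152 mm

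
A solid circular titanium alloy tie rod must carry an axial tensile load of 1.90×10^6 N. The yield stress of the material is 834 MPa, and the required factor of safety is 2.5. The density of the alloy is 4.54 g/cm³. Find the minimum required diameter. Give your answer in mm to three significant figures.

Allowable stress σ_allow = 834/2.5 = 333.6 MPa.
Required area A = F/σ_allow = 1900000/333.6 = 5695 mm².
A = πd²/4 → d = √(4A/π) = 85.16 mm.

d = 85.2 mm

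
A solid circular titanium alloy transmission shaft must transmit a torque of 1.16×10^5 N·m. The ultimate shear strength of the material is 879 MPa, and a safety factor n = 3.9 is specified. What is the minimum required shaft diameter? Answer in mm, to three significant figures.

d = 138 mm

Allowable shear stress τ_allow = 879/3.9 = 225.4 MPa.
For a solid shaft τ = 16T/(πd³), so d³ = 16T/(π τ_allow) = 16×1.1600×10^8/(π×225.4) = 2.621×10^6 mm³.
d = (2.621×10^6)^(1/3) = 137.9 mm.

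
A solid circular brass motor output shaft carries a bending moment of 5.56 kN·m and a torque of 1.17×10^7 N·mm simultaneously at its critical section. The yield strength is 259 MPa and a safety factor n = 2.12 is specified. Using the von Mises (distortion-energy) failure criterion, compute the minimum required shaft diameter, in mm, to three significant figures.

d = 98.8 mm

σ_allow = σ_y/n = 259/2.12 = 122.2 MPa.
For a solid shaft σ_b = 32M/(πd³) and τ = 16T/(πd³), so the von Mises stress is σ' = (16/πd³)·√(4M²+3T²).
√(4M²+3T²) = √(4×(5.560×10^6)² + 3×(1.170×10^7)²) = 2.312×10^7 N·mm.
d³ = 16×2.312×10^7/(π×122.2) = 963600 mm³.
d = 98.77 mm.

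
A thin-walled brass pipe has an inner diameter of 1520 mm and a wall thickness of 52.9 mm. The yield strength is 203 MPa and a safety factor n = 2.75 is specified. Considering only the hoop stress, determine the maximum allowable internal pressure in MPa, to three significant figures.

p_allow = 5.14 MPa

σ_allow = 203/2.75 = 73.82 MPa.
σ_h = pD/(2t) → p_allow = 2σ_allow t/D = 2×73.82×52.9/1520 = 5.138 MPa.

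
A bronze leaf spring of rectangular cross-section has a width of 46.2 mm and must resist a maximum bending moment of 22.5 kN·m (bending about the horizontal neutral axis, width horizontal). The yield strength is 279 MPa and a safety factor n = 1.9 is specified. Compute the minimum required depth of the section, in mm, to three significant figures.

h = 141 mm

σ_allow = 279/1.9 = 146.8 MPa.
For a rectangular section σ = 6M/(bh²), so h² = 6M/(b σ_allow) = 6×2.2500×10^7/(46.2×146.8) = 19900 mm².
h = 141.1 mm.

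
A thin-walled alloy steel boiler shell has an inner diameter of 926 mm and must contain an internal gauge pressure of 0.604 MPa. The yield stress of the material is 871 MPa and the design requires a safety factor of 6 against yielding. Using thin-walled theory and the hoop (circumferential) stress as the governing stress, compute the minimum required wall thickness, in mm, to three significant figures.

t = 1.93 mm

σ_allow = 871/6 = 145.2 MPa.
Hoop stress σ_h = pD/(2t), so t = pD/(2σ_allow) = 0.604×926/(2×145.2) = 1.926 mm.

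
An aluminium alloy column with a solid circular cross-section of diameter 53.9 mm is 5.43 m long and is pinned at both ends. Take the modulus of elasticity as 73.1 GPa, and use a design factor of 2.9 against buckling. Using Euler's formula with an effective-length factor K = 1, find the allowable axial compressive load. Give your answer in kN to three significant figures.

P_allow = 3.50 kN

I = πd⁴/64 = π×53.9⁴/64 = 414300 mm⁴.
Effective length L_e = KL = 1×5.43 m = 5430 mm.
Euler critical load P_cr = π²EI/L_e² = π²×73100×414300/5430² = 10140 N.
P_allow = P_cr/n = 10140/2.9 = 3496 N.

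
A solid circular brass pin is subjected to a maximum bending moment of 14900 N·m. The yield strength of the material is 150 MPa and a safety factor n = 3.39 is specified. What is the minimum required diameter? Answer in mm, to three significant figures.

d = 151 mm

σ_allow = 150/3.39 = 44.25 MPa.
For a solid circular section σ = 32M/(πd³), so d³ = 32M/(π σ_allow) = 32×1.4900×10^7/(π×44.25) = 3.430×10^6 mm³.
d = 150.8 mm.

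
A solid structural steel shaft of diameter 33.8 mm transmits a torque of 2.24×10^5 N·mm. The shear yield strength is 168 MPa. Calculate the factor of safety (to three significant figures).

τ = 16T/(πd³) = 16×224000/(π×33.8³) = 29.54 MPa.
n = τ_limit/τ = 168/29.54 = 5.686.

n = 5.69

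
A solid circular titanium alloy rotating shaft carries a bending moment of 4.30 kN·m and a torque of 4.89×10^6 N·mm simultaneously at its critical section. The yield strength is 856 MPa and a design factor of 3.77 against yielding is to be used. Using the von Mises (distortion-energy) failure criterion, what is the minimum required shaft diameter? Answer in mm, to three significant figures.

d = 64.7 mm

σ_allow = σ_y/n = 856/3.77 = 227.1 MPa.
For a solid shaft σ_b = 32M/(πd³) and τ = 16T/(πd³), so the von Mises stress is σ' = (16/πd³)·√(4M²+3T²).
√(4M²+3T²) = √(4×(4.300×10^6)² + 3×(4.890×10^6)²) = 1.207×10^7 N·mm.
d³ = 16×1.207×10^7/(π×227.1) = 270700 mm³.
d = 64.69 mm.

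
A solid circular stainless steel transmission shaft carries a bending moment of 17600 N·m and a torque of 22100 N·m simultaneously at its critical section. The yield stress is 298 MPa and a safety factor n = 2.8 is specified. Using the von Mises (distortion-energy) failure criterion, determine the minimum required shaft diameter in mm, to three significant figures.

σ_allow = σ_y/n = 298/2.8 = 106.4 MPa.
For a solid shaft σ_b = 32M/(πd³) and τ = 16T/(πd³), so the von Mises stress is σ' = (16/πd³)·√(4M²+3T²).
√(4M²+3T²) = √(4×(1.760×10^7)² + 3×(2.210×10^7)²) = 5.200×10^7 N·mm.
d³ = 16×5.200×10^7/(π×106.4) = 2.488×10^6 mm³.
d = 135.5 mm.

d = 136 mm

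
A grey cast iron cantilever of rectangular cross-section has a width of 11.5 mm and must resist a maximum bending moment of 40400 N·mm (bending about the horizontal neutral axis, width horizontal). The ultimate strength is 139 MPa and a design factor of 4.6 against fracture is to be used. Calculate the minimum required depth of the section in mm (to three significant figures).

σ_allow = 139/4.6 = 30.22 MPa.
For a rectangular section σ = 6M/(bh²), so h² = 6M/(b σ_allow) = 6×40400/(11.5×30.22) = 697.6 mm².
h = 26.41 mm.

h = 26.4 mm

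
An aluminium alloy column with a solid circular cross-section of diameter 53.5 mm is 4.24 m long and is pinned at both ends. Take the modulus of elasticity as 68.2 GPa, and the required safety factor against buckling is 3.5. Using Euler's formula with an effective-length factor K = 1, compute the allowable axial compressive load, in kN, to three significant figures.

I = πd⁴/64 = π×53.5⁴/64 = 402100 mm⁴.
Effective length L_e = KL = 1×4.24 m = 4240 mm.
Euler critical load P_cr = π²EI/L_e² = π²×68200×402100/4240² = 15060 N.
P_allow = P_cr/n = 15060/3.5 = 4302 N.

P_allow = 4.30 kN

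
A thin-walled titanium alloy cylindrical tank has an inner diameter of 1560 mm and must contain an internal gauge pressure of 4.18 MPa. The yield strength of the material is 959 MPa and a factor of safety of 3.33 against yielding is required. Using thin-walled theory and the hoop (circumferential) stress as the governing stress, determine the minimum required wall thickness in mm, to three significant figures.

σ_allow = 959/3.33 = 288.0 MPa.
Hoop stress σ_h = pD/(2t), so t = pD/(2σ_allow) = 4.18×1560/(2×288.0) = 11.32 mm.

t = 11.3 mm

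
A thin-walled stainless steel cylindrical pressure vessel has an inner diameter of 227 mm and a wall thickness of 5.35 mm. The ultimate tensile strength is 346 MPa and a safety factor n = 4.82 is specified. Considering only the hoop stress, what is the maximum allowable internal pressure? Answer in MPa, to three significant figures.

p_allow = 3.38 MPa

σ_allow = 346/4.82 = 71.78 MPa.
σ_h = pD/(2t) → p_allow = 2σ_allow t/D = 2×71.78×5.35/227 = 3.384 MPa.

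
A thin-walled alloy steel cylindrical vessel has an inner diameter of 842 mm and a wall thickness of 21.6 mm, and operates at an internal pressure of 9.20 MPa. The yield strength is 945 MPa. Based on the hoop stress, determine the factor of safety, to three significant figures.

σ_h = pD/(2t) = 9.20×842/(2×21.6) = 179.3 MPa.
n = 945/179.3 = 5.270.

n = 5.27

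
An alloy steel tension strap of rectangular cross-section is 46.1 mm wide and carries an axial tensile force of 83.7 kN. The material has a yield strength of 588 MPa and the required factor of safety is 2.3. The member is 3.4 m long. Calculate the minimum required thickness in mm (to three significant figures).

t = 7.10 mm

σ_allow = 588/2.3 = 255.7 MPa.
Required area A = F/σ_allow = 83700/255.7 = 327.4 mm².
t = A/w = 327.4/46.1 = 7.102 mm.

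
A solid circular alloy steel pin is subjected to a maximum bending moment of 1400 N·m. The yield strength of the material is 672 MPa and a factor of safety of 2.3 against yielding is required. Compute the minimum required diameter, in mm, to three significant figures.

d = 36.5 mm

σ_allow = 672/2.3 = 292.2 MPa.
For a solid circular section σ = 32M/(πd³), so d³ = 32M/(π σ_allow) = 32×1400000/(π×292.2) = 48810 mm³.
d = 36.55 mm.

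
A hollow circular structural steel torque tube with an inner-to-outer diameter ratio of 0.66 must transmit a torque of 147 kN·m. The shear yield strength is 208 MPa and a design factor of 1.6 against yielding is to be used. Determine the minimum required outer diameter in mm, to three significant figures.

d_o = 192 mm

τ_allow = 208/1.6 = 130.0 MPa.
For a hollow shaft τ = 16T/[πd_o³(1−k⁴)] with k = 0.66, so 1−k⁴ = 0.8103.
d_o³ = 16T/[π τ_allow (1−k⁴)] = 16×1.4700×10^8/(π×130.0×0.8103) = 7.108×10^6 mm³.
d_o = 192.3 mm.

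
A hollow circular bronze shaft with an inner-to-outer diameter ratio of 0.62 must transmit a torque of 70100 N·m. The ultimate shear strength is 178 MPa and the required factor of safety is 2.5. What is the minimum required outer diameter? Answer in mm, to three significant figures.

τ_allow = 178/2.5 = 71.20 MPa.
For a hollow shaft τ = 16T/[πd_o³(1−k⁴)] with k = 0.62, so 1−k⁴ = 0.8522.
d_o³ = 16T/[π τ_allow (1−k⁴)] = 16×7.0100×10^7/(π×71.20×0.8522) = 5.884×10^6 mm³.
d_o = 180.5 mm.

d_o = 181 mm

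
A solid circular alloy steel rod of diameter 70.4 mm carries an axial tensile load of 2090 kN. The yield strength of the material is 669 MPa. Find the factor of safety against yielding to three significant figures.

A = πd²/4 = 3893 mm².
σ = F/A = 2090000/3893 = 536.9 MPa.
n = 669/536.9 = 1.246.

n = 1.25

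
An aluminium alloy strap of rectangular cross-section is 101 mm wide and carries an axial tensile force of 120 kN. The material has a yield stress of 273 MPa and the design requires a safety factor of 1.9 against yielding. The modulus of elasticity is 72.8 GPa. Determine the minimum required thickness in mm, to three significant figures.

t = 8.27 mm

σ_allow = 273/1.9 = 143.7 MPa.
Required area A = F/σ_allow = 120000/143.7 = 835.2 mm².
t = A/w = 835.2/101 = 8.269 mm.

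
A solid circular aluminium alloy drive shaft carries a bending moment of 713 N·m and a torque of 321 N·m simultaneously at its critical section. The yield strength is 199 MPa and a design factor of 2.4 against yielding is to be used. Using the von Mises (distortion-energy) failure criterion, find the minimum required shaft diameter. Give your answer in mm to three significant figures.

σ_allow = σ_y/n = 199/2.4 = 82.92 MPa.
For a solid shaft σ_b = 32M/(πd³) and τ = 16T/(πd³), so the von Mises stress is σ' = (16/πd³)·√(4M²+3T²).
√(4M²+3T²) = √(4×(713000)² + 3×(321000)²) = 1.531×10^6 N·mm.
d³ = 16×1.531×10^6/(π×82.92) = 94010 mm³.
d = 45.47 mm.

d = 45.5 mm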